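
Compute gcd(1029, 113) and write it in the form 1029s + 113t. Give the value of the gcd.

1

Repeated division:
1029 = 9*113 + 12
113 = 9*12 + 5
12 = 2*5 + 2
5 = 2*2 + 1
2 = 2*1 + 0
gcd(1029, 113) = 1.
Back-substituting:
1 = 5 − 2·2
1 = −2·12 + 5·5
1 = 5·113 − 47·12
1 = −47·1029 + 428·113
So 1 = (-47)·1029 + (428)·113.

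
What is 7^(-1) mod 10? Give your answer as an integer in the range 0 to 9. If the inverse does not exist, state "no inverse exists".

3

gcd(10, 7) by repeated division:
10 = 1*7 + 3
7 = 2*3 + 1
3 = 3*1 + 0
gcd = 1, so the inverse exists. Back-substitute:
1 = 7 − 2·3
1 = −2·10 + 3·7
So 7·3 ≡ 1 (mod 10).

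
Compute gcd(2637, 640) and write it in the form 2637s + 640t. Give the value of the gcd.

1

Euclidean algorithm:
2637 = 4×640 + 77
640 = 8×77 + 24
77 = 3×24 + 5
24 = 4×5 + 4
5 = 1×4 + 1
4 = 4×1 + 0
gcd(2637, 640) = 1.
Express as a combination:
1 = 5 − 4
1 = −24 + 5·5
1 = 5·77 − 16·24
1 = −16·640 + 133·77
1 = 133·2637 − 548·640
So 1 = (133)·2637 + (-548)·640.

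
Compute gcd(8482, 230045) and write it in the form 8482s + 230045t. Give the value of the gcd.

1

Repeated division:
230045 = 27·8482 + 1031
8482 = 8·1031 + 234
1031 = 4·234 + 95
234 = 2·95 + 44
95 = 2·44 + 7
44 = 6·7 + 2
7 = 3·2 + 1
2 = 2·1 + 0
gcd(8482, 230045) = 1.
Back-substituting:
1 = 7 − 3·2
1 = −3·44 + 19·7
1 = 19·95 − 41·44
1 = −41·234 + 101·95
1 = 101·1031 − 445·234
1 = −445·8482 + 3661·1031
1 = 3661·230045 − 99292·8482
So 1 = (3661)·230045 + (-99292)·8482.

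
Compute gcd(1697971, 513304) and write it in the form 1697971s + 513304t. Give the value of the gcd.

11

Euclidean algorithm:
1697971 = 3·513304 + 158059
513304 = 3·158059 + 39127
158059 = 4·39127 + 1551
39127 = 25·1551 + 352
1551 = 4·352 + 143
352 = 2·143 + 66
143 = 2·66 + 11
66 = 6·11 + 0
gcd(1697971, 513304) = 11.
Express as a combination:
11 = 143 − 2·66
11 = −2·352 + 5·143
11 = 5·1551 − 22·352
11 = −22·39127 + 555·1551
11 = 555·158059 − 2242·39127
11 = −2242·513304 + 7281·158059
11 = 7281·1697971 − 24085·513304
So 11 = (7281)·1697971 + (-24085)·513304.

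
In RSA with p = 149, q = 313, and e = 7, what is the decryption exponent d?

32983

φ(n) = (p−1)(q−1) = 148·312 = 46176.
Need d with 7·d ≡ 1 (mod 46176). Apply the extended Euclidean algorithm:
46176 = 6596×7 + 4
7 = 1×4 + 3
4 = 1×3 + 1
3 = 3×1 + 0
Back-substitute:
1 = 4 − 3
1 = −7 + 2·4
1 = 2·46176 − 13193·7
So 7·(-13193) ≡ 1 (mod 46176), hence d ≡ -13193 ≡ 32983 (mod 46176).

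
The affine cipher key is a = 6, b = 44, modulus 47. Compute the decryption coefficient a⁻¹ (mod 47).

Extended Euclidean algorithm:
47 = 7·6 + 5
6 = 1·5 + 1
5 = 5·1 + 0
gcd = 1, so the inverse exists. Back-substitute:
1 = 6 − 5
1 = −47 + 8·6
So 6·8 ≡ 1 (mod 47).

8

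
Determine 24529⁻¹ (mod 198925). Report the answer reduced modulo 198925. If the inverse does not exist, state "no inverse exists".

Run Euclid on (198925, 24529):
198925 = 8*24529 + 2693
24529 = 9*2693 + 292
2693 = 9*292 + 65
292 = 4*65 + 32
65 = 2*32 + 1
32 = 32*1 + 0
gcd = 1, so the inverse exists. Back-substitute:
1 = 65 − 2·32
1 = −2·292 + 9·65
1 = 9·2693 − 83·292
1 = −83·24529 + 756·2693
1 = 756·198925 − 6131·24529
Thus 24529·(-6131) ≡ 1 (mod 198925); reducing, -6131 mod 198925 = 192794.

192794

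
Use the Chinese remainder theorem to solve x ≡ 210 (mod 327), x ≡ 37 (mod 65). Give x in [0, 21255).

3807

Write x = 210 + 327·k. Then 327·k ≡ 37 − 210 ≡ 22 (mod 65).
Need 327⁻¹ mod 65. Extended Euclid on (65, 2):
65 = 32·2 + 1
2 = 2·1 + 0
Back-substitute:
1 = 65 − 32·2
327⁻¹ ≡ 33 (mod 65), so k ≡ 33·22 ≡ 11 (mod 65).
x = 210 + 327·11 = 3807.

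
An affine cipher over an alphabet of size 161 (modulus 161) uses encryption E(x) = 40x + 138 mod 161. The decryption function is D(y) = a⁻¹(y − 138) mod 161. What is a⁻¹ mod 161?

157

Run Euclid on (161, 40):
161 = 4×40 + 1
40 = 40×1 + 0
gcd = 1, so the inverse exists. Back-substitute:
1 = 161 − 4·40
Thus 40·(-4) ≡ 1 (mod 161); reducing, -4 mod 161 = 157.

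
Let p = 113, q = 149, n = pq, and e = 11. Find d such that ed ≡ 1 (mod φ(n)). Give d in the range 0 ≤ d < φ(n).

1507

φ(n) = (p−1)(q−1) = 112·148 = 16576.
Need d with 11·d ≡ 1 (mod 16576). Apply the extended Euclidean algorithm:
16576 = 1506×11 + 10
11 = 1×10 + 1
10 = 10×1 + 0
Back-substitute:
1 = 11 − 10
1 = −16576 + 1507·11
So 11·1507 ≡ 1 (mod 16576), hence d = 1507.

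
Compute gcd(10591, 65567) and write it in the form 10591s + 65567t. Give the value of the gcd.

Apply Euclid's algorithm to 65567 and 10591:
65567 = 6*10591 + 2021
10591 = 5*2021 + 486
2021 = 4*486 + 77
486 = 6*77 + 24
77 = 3*24 + 5
24 = 4*5 + 4
5 = 1*4 + 1
4 = 4*1 + 0
gcd(10591, 65567) = 1.
Express as a combination:
1 = 5 − 4
1 = −24 + 5·5
1 = 5·77 − 16·24
1 = −16·486 + 101·77
1 = 101·2021 − 420·486
1 = −420·10591 + 2201·2021
1 = 2201·65567 − 13626·10591
So 1 = (2201)·65567 + (-13626)·10591.

1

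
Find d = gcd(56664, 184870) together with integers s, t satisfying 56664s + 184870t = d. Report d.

Repeated division:
184870 = 3×56664 + 14878
56664 = 3×14878 + 12030
14878 = 1×12030 + 2848
12030 = 4×2848 + 638
2848 = 4×638 + 296
638 = 2×296 + 46
296 = 6×46 + 20
46 = 2×20 + 6
20 = 3×6 + 2
6 = 3×2 + 0
gcd(56664, 184870) = 2.
Working backward:
2 = 20 − 3·6
2 = −3·46 + 7·20
2 = 7·296 − 45·46
2 = −45·638 + 97·296
2 = 97·2848 − 433·638
2 = −433·12030 + 1829·2848
2 = 1829·14878 − 2262·12030
2 = −2262·56664 + 8615·14878
2 = 8615·184870 − 28107·56664
So 2 = (8615)·184870 + (-28107)·56664.

2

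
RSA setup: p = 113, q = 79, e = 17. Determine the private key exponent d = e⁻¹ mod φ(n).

4625

φ(n) = (p−1)(q−1) = 112·78 = 8736.
Need d with 17·d ≡ 1 (mod 8736). Apply the extended Euclidean algorithm:
8736 = 513·17 + 15
17 = 1·15 + 2
15 = 7·2 + 1
2 = 2·1 + 0
Back-substitute:
1 = 15 − 7·2
1 = −7·17 + 8·15
1 = 8·8736 − 4111·17
So 17·(-4111) ≡ 1 (mod 8736), hence d ≡ -4111 ≡ 4625 (mod 8736).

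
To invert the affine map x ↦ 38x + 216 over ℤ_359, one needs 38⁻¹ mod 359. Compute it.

274

Apply the Euclidean algorithm to 359 and 38:
359 = 9×38 + 17
38 = 2×17 + 4
17 = 4×4 + 1
4 = 4×1 + 0
gcd = 1, so the inverse exists. Back-substitute:
1 = 17 − 4·4
1 = −4·38 + 9·17
1 = 9·359 − 85·38
So 38·(-85) ≡ 1 (mod 359), and -85 ≡ 274 (mod 359).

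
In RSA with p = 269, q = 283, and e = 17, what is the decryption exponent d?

13337

φ(n) = (p−1)(q−1) = 268·282 = 75576.
Need d with 17·d ≡ 1 (mod 75576). Apply the extended Euclidean algorithm:
75576 = 4445×17 + 11
17 = 1×11 + 6
11 = 1×6 + 5
6 = 1×5 + 1
5 = 5×1 + 0
Back-substitute:
1 = 6 − 5
1 = −11 + 2·6
1 = 2·17 − 3·11
1 = −3·75576 + 13337·17
So 17·13337 ≡ 1 (mod 75576), hence d = 13337.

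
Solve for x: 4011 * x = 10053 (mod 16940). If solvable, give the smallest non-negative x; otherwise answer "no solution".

gcd(4011, 16940):
16940 = 4·4011 + 896
4011 = 4·896 + 427
896 = 2·427 + 42
427 = 10·42 + 7
42 = 6·7 + 0
gcd = 7, but 7 ∤ 10053, so the congruence has no solution.

no solution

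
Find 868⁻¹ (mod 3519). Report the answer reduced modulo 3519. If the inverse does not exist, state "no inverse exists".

1123

gcd(3519, 868) by repeated division:
3519 = 4·868 + 47
868 = 18·47 + 22
47 = 2·22 + 3
22 = 7·3 + 1
3 = 3·1 + 0
Since gcd(868, 3519) = 1, back-substitute to write 1 as a combination:
1 = 22 − 7·3
1 = −7·47 + 15·22
1 = 15·868 − 277·47
1 = −277·3519 + 1123·868
So 868·1123 ≡ 1 (mod 3519).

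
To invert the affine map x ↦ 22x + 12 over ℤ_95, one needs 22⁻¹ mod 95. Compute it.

Run Euclid on (95, 22):
95 = 4×22 + 7
22 = 3×7 + 1
7 = 7×1 + 0
Since gcd(22, 95) = 1, back-substitute to write 1 as a combination:
1 = 22 − 3·7
1 = −3·95 + 13·22
So 22·13 ≡ 1 (mod 95).

13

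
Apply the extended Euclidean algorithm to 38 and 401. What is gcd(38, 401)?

Apply Euclid's algorithm to 401 and 38:
401 = 10×38 + 21
38 = 1×21 + 17
21 = 1×17 + 4
17 = 4×4 + 1
4 = 4×1 + 0
gcd(38, 401) = 1.
Express as a combination:
1 = 17 − 4·4
1 = −4·21 + 5·17
1 = 5·38 − 9·21
1 = −9·401 + 95·38
So 1 = (-9)·401 + (95)·38.

1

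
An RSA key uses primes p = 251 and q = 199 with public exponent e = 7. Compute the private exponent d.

φ(n) = (p−1)(q−1) = 250·198 = 49500.
Need d with 7·d ≡ 1 (mod 49500). Apply the extended Euclidean algorithm:
49500 = 7071*7 + 3
7 = 2*3 + 1
3 = 3*1 + 0
Back-substitute:
1 = 7 − 2·3
1 = −2·49500 + 14143·7
So 7·14143 ≡ 1 (mod 49500), hence d = 14143.

14143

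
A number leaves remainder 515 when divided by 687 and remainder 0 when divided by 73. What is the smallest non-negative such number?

Write x = 515 + 687·k. Then 687·k ≡ 0 − 515 ≡ 69 (mod 73).
Need 687⁻¹ mod 73. Extended Euclid on (73, 30):
73 = 2×30 + 13
30 = 2×13 + 4
13 = 3×4 + 1
4 = 4×1 + 0
Back-substitute:
1 = 13 − 3·4
1 = −3·30 + 7·13
1 = 7·73 − 17·30
687⁻¹ ≡ 56 (mod 73), so k ≡ 56·69 ≡ 68 (mod 73).
x = 515 + 687·68 = 47231.

47231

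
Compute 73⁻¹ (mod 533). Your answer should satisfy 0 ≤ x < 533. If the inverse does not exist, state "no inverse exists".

460

Apply the Euclidean algorithm to 533 and 73:
533 = 7×73 + 22
73 = 3×22 + 7
22 = 3×7 + 1
7 = 7×1 + 0
Since gcd(73, 533) = 1, back-substitute to write 1 as a combination:
1 = 22 − 3·7
1 = −3·73 + 10·22
1 = 10·533 − 73·73
Hence 73⁻¹ ≡ -73 ≡ 460 (mod 533).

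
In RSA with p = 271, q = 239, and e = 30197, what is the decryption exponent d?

φ(n) = (p−1)(q−1) = 270·238 = 64260.
Need d with 30197·d ≡ 1 (mod 64260). Apply the extended Euclidean algorithm:
64260 = 2*30197 + 3866
30197 = 7*3866 + 3135
3866 = 1*3135 + 731
3135 = 4*731 + 211
731 = 3*211 + 98
211 = 2*98 + 15
98 = 6*15 + 8
15 = 1*8 + 7
8 = 1*7 + 1
7 = 7*1 + 0
Back-substitute:
1 = 8 − 7
1 = −15 + 2·8
1 = 2·98 − 13·15
1 = −13·211 + 28·98
1 = 28·731 − 97·211
1 = −97·3135 + 416·731
1 = 416·3866 − 513·3135
1 = −513·30197 + 4007·3866
1 = 4007·64260 − 8527·30197
So 30197·(-8527) ≡ 1 (mod 64260), hence d ≡ -8527 ≡ 55733 (mod 64260).

55733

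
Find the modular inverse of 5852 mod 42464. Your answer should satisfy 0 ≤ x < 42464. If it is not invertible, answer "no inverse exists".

Euclidean algorithm on 42464, 5852:
42464 = 7*5852 + 1500
5852 = 3*1500 + 1352
1500 = 1*1352 + 148
1352 = 9*148 + 20
148 = 7*20 + 8
20 = 2*8 + 4
8 = 2*4 + 0
gcd(5852, 42464) = 4 ≠ 1, so 5852 has no multiplicative inverse modulo 42464.

no inverse exists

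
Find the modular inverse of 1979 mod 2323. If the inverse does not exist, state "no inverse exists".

1749

Apply the Euclidean algorithm to 2323 and 1979:
2323 = 1*1979 + 344
1979 = 5*344 + 259
344 = 1*259 + 85
259 = 3*85 + 4
85 = 21*4 + 1
4 = 4*1 + 0
Since gcd(1979, 2323) = 1, back-substitute to write 1 as a combination:
1 = 85 − 21·4
1 = −21·259 + 64·85
1 = 64·344 − 85·259
1 = −85·1979 + 489·344
1 = 489·2323 − 574·1979
Hence 1979⁻¹ ≡ -574 ≡ 1749 (mod 2323).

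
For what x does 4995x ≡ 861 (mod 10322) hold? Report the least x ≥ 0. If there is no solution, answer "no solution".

First find gcd(4995, 10322):
10322 = 2·4995 + 332
4995 = 15·332 + 15
332 = 22·15 + 2
15 = 7·2 + 1
2 = 2·1 + 0
gcd = 1, so a unique solution mod 10322 exists.
Back-substitute for the Bézout coefficients:
1 = 15 − 7·2
1 = −7·332 + 155·15
1 = 155·4995 − 2332·332
1 = −2332·10322 + 4819·4995
So 4995·(4819) ≡ 1 (mod 10322), giving 4995⁻¹ ≡ 4819.
x ≡ 4995⁻¹·861 ≡ 4819·861 ≡ 10037 (mod 10322).

10037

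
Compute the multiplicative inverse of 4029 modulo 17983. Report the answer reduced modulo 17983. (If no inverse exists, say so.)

Apply the Euclidean algorithm to 17983 and 4029:
17983 = 4*4029 + 1867
4029 = 2*1867 + 295
1867 = 6*295 + 97
295 = 3*97 + 4
97 = 24*4 + 1
4 = 4*1 + 0
gcd = 1, so the inverse exists. Back-substitute:
1 = 97 − 24·4
1 = −24·295 + 73·97
1 = 73·1867 − 462·295
1 = −462·4029 + 997·1867
1 = 997·17983 − 4450·4029
So 4029·(-4450) ≡ 1 (mod 17983), and -4450 ≡ 13533 (mod 17983).

13533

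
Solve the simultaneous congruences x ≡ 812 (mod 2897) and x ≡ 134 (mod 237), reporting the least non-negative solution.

287615

Write x = 812 + 2897·k. Then 2897·k ≡ 134 − 812 ≡ 33 (mod 237).
Need 2897⁻¹ mod 237. Extended Euclid on (237, 53):
237 = 4×53 + 25
53 = 2×25 + 3
25 = 8×3 + 1
3 = 3×1 + 0
Back-substitute:
1 = 25 − 8·3
1 = −8·53 + 17·25
1 = 17·237 − 76·53
2897⁻¹ ≡ 161 (mod 237), so k ≡ 161·33 ≡ 99 (mod 237).
x = 812 + 2897·99 = 287615.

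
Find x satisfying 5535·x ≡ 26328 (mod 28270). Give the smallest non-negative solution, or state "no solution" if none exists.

no solution

gcd(5535, 28270):
28270 = 5×5535 + 595
5535 = 9×595 + 180
595 = 3×180 + 55
180 = 3×55 + 15
55 = 3×15 + 10
15 = 1×10 + 5
10 = 2×5 + 0
gcd = 5, but 5 ∤ 26328, so the congruence has no solution.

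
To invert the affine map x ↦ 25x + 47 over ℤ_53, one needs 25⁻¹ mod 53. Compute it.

17

Extended Euclidean algorithm:
53 = 2·25 + 3
25 = 8·3 + 1
3 = 3·1 + 0
Since gcd(25, 53) = 1, back-substitute to write 1 as a combination:
1 = 25 − 8·3
1 = −8·53 + 17·25
So 25·17 ≡ 1 (mod 53).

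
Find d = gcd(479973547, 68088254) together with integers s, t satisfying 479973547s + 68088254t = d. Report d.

Apply Euclid's algorithm to 479973547 and 68088254:
479973547 = 7×68088254 + 3355769
68088254 = 20×3355769 + 972874
3355769 = 3×972874 + 437147
972874 = 2×437147 + 98580
437147 = 4×98580 + 42827
98580 = 2×42827 + 12926
42827 = 3×12926 + 4049
12926 = 3×4049 + 779
4049 = 5×779 + 154
779 = 5×154 + 9
154 = 17×9 + 1
9 = 9×1 + 0
gcd(479973547, 68088254) = 1.
Express as a combination:
1 = 154 − 17·9
1 = −17·779 + 86·154
1 = 86·4049 − 447·779
1 = −447·12926 + 1427·4049
1 = 1427·42827 − 4728·12926
1 = −4728·98580 + 10883·42827
1 = 10883·437147 − 48260·98580
1 = −48260·972874 + 107403·437147
1 = 107403·3355769 − 370469·972874
1 = −370469·68088254 + 7516783·3355769
1 = 7516783·479973547 − 52987950·68088254
So 1 = (7516783)·479973547 + (-52987950)·68088254.

1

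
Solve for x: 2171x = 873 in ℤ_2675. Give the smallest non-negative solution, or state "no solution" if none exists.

First find gcd(2171, 2675):
2675 = 1×2171 + 504
2171 = 4×504 + 155
504 = 3×155 + 39
155 = 3×39 + 38
39 = 1×38 + 1
38 = 38×1 + 0
gcd = 1, so a unique solution mod 2675 exists.
Back-substitute for the Bézout coefficients:
1 = 39 − 38
1 = −155 + 4·39
1 = 4·504 − 13·155
1 = −13·2171 + 56·504
1 = 56·2675 − 69·2171
So 2171·(-69) ≡ 1 (mod 2675), giving 2171⁻¹ ≡ 2606.
x ≡ 2171⁻¹·873 ≡ 2606·873 ≡ 1288 (mod 2675).

1288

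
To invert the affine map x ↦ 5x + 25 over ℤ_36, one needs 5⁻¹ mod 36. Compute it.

29

Extended Euclidean algorithm:
36 = 7·5 + 1
5 = 5·1 + 0
gcd = 1, so the inverse exists. Back-substitute:
1 = 36 − 7·5
So 5·(-7) ≡ 1 (mod 36), and -7 ≡ 29 (mod 36).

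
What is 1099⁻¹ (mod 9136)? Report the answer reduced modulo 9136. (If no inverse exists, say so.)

Extended Euclidean algorithm:
9136 = 8*1099 + 344
1099 = 3*344 + 67
344 = 5*67 + 9
67 = 7*9 + 4
9 = 2*4 + 1
4 = 4*1 + 0
The gcd is 1. Working backward:
1 = 9 − 2·4
1 = −2·67 + 15·9
1 = 15·344 − 77·67
1 = −77·1099 + 246·344
1 = 246·9136 − 2045·1099
Thus 1099·(-2045) ≡ 1 (mod 9136); reducing, -2045 mod 9136 = 7091.

7091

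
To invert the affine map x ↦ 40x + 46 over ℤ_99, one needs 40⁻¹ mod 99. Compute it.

52

Apply the Euclidean algorithm to 99 and 40:
99 = 2*40 + 19
40 = 2*19 + 2
19 = 9*2 + 1
2 = 2*1 + 0
Since gcd(40, 99) = 1, back-substitute to write 1 as a combination:
1 = 19 − 9·2
1 = −9·40 + 19·19
1 = 19·99 − 47·40
So 40·(-47) ≡ 1 (mod 99), and -47 ≡ 52 (mod 99).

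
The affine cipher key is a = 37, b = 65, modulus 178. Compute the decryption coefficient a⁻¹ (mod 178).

Run Euclid on (178, 37):
178 = 4·37 + 30
37 = 1·30 + 7
30 = 4·7 + 2
7 = 3·2 + 1
2 = 2·1 + 0
Since gcd(37, 178) = 1, back-substitute to write 1 as a combination:
1 = 7 − 3·2
1 = −3·30 + 13·7
1 = 13·37 − 16·30
1 = −16·178 + 77·37
So 37·77 ≡ 1 (mod 178).

77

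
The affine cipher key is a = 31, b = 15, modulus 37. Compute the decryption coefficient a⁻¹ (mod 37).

6

Apply the Euclidean algorithm to 37 and 31:
37 = 1×31 + 6
31 = 5×6 + 1
6 = 6×1 + 0
The gcd is 1. Working backward:
1 = 31 − 5·6
1 = −5·37 + 6·31
So 31·6 ≡ 1 (mod 37).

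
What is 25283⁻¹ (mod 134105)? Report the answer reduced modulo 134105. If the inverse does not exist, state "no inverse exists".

38662

Apply the Euclidean algorithm to 134105 and 25283:
134105 = 5·25283 + 7690
25283 = 3·7690 + 2213
7690 = 3·2213 + 1051
2213 = 2·1051 + 111
1051 = 9·111 + 52
111 = 2·52 + 7
52 = 7·7 + 3
7 = 2·3 + 1
3 = 3·1 + 0
The gcd is 1. Working backward:
1 = 7 − 2·3
1 = −2·52 + 15·7
1 = 15·111 − 32·52
1 = −32·1051 + 303·111
1 = 303·2213 − 638·1051
1 = −638·7690 + 2217·2213
1 = 2217·25283 − 7289·7690
1 = −7289·134105 + 38662·25283
So 25283·38662 ≡ 1 (mod 134105).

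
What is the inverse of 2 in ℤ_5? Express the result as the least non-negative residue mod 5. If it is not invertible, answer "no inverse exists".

3

Extended Euclidean algorithm:
5 = 2×2 + 1
2 = 2×1 + 0
Since gcd(2, 5) = 1, back-substitute to write 1 as a combination:
1 = 5 − 2·2
So 2·(-2) ≡ 1 (mod 5), and -2 ≡ 3 (mod 5).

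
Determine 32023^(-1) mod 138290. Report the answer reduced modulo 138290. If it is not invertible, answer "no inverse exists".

45387

Apply the Euclidean algorithm to 138290 and 32023:
138290 = 4*32023 + 10198
32023 = 3*10198 + 1429
10198 = 7*1429 + 195
1429 = 7*195 + 64
195 = 3*64 + 3
64 = 21*3 + 1
3 = 3*1 + 0
Since gcd(32023, 138290) = 1, back-substitute to write 1 as a combination:
1 = 64 − 21·3
1 = −21·195 + 64·64
1 = 64·1429 − 469·195
1 = −469·10198 + 3347·1429
1 = 3347·32023 − 10510·10198
1 = −10510·138290 + 45387·32023
So 32023·45387 ≡ 1 (mod 138290).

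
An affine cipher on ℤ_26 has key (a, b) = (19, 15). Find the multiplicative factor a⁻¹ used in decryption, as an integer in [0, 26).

Run Euclid on (26, 19):
26 = 1*19 + 7
19 = 2*7 + 5
7 = 1*5 + 2
5 = 2*2 + 1
2 = 2*1 + 0
gcd = 1, so the inverse exists. Back-substitute:
1 = 5 − 2·2
1 = −2·7 + 3·5
1 = 3·19 − 8·7
1 = −8·26 + 11·19
So 19·11 ≡ 1 (mod 26).

11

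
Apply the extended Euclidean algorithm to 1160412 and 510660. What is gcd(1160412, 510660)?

Apply Euclid's algorithm to 1160412 and 510660:
1160412 = 2×510660 + 139092
510660 = 3×139092 + 93384
139092 = 1×93384 + 45708
93384 = 2×45708 + 1968
45708 = 23×1968 + 444
1968 = 4×444 + 192
444 = 2×192 + 60
192 = 3×60 + 12
60 = 5×12 + 0
gcd(1160412, 510660) = 12.
Express as a combination:
12 = 192 − 3·60
12 = −3·444 + 7·192
12 = 7·1968 − 31·444
12 = −31·45708 + 720·1968
12 = 720·93384 − 1471·45708
12 = −1471·139092 + 2191·93384
12 = 2191·510660 − 8044·139092
12 = −8044·1160412 + 18279·510660
So 12 = (-8044)·1160412 + (18279)·510660.

12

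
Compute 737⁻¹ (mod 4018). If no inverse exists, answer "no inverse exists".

gcd(4018, 737) by repeated division:
4018 = 5·737 + 333
737 = 2·333 + 71
333 = 4·71 + 49
71 = 1·49 + 22
49 = 2·22 + 5
22 = 4·5 + 2
5 = 2·2 + 1
2 = 2·1 + 0
The gcd is 1. Working backward:
1 = 5 − 2·2
1 = −2·22 + 9·5
1 = 9·49 − 20·22
1 = −20·71 + 29·49
1 = 29·333 − 136·71
1 = −136·737 + 301·333
1 = 301·4018 − 1641·737
So 737·(-1641) ≡ 1 (mod 4018), and -1641 ≡ 2377 (mod 4018).

2377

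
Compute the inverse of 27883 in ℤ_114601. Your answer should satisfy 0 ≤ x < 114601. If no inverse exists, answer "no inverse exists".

3062

Apply the Euclidean algorithm to 114601 and 27883:
114601 = 4×27883 + 3069
27883 = 9×3069 + 262
3069 = 11×262 + 187
262 = 1×187 + 75
187 = 2×75 + 37
75 = 2×37 + 1
37 = 37×1 + 0
Since gcd(27883, 114601) = 1, back-substitute to write 1 as a combination:
1 = 75 − 2·37
1 = −2·187 + 5·75
1 = 5·262 − 7·187
1 = −7·3069 + 82·262
1 = 82·27883 − 745·3069
1 = −745·114601 + 3062·27883
So 27883·3062 ≡ 1 (mod 114601).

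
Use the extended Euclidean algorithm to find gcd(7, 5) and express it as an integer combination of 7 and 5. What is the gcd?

1

Euclidean algorithm:
7 = 1·5 + 2
5 = 2·2 + 1
2 = 2·1 + 0
gcd(7, 5) = 1.
Working backward:
1 = 5 − 2·2
1 = −2·7 + 3·5
So 1 = (-2)·7 + (3)·5.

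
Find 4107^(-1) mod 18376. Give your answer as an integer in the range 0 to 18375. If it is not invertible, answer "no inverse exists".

13499

Extended Euclidean algorithm:
18376 = 4·4107 + 1948
4107 = 2·1948 + 211
1948 = 9·211 + 49
211 = 4·49 + 15
49 = 3·15 + 4
15 = 3·4 + 3
4 = 1·3 + 1
3 = 3·1 + 0
The gcd is 1. Working backward:
1 = 4 − 3
1 = −15 + 4·4
1 = 4·49 − 13·15
1 = −13·211 + 56·49
1 = 56·1948 − 517·211
1 = −517·4107 + 1090·1948
1 = 1090·18376 − 4877·4107
So 4107·(-4877) ≡ 1 (mod 18376), and -4877 ≡ 13499 (mod 18376).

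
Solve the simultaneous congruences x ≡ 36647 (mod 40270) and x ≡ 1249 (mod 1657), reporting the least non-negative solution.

Write x = 36647 + 40270·k. Then 40270·k ≡ 1249 − 36647 ≡ 1056 (mod 1657).
Need 40270⁻¹ mod 1657. Extended Euclid on (1657, 502):
1657 = 3×502 + 151
502 = 3×151 + 49
151 = 3×49 + 4
49 = 12×4 + 1
4 = 4×1 + 0
Back-substitute:
1 = 49 − 12·4
1 = −12·151 + 37·49
1 = 37·502 − 123·151
1 = −123·1657 + 406·502
40270⁻¹ ≡ 406 (mod 1657), so k ≡ 406·1056 ≡ 1230 (mod 1657).
x = 36647 + 40270·1230 = 49568747.

49568747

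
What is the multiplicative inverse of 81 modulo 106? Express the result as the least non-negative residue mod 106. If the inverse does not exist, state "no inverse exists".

Extended Euclidean algorithm:
106 = 1*81 + 25
81 = 3*25 + 6
25 = 4*6 + 1
6 = 6*1 + 0
gcd = 1, so the inverse exists. Back-substitute:
1 = 25 − 4·6
1 = −4·81 + 13·25
1 = 13·106 − 17·81
Thus 81·(-17) ≡ 1 (mod 106); reducing, -17 mod 106 = 89.

89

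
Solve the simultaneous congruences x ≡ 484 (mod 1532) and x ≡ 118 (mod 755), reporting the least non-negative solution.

Write x = 484 + 1532·k. Then 1532·k ≡ 118 − 484 ≡ 389 (mod 755).
Need 1532⁻¹ mod 755. Extended Euclid on (755, 22):
755 = 34×22 + 7
22 = 3×7 + 1
7 = 7×1 + 0
Back-substitute:
1 = 22 − 3·7
1 = −3·755 + 103·22
1532⁻¹ ≡ 103 (mod 755), so k ≡ 103·389 ≡ 52 (mod 755).
x = 484 + 1532·52 = 80148.

80148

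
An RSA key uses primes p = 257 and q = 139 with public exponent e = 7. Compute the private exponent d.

φ(n) = (p−1)(q−1) = 256·138 = 35328.
Need d with 7·d ≡ 1 (mod 35328). Apply the extended Euclidean algorithm:
35328 = 5046×7 + 6
7 = 1×6 + 1
6 = 6×1 + 0
Back-substitute:
1 = 7 − 6
1 = −35328 + 5047·7
So 7·5047 ≡ 1 (mod 35328), hence d = 5047.

5047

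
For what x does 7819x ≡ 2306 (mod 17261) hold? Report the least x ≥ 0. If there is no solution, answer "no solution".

10994

First find gcd(7819, 17261):
17261 = 2×7819 + 1623
7819 = 4×1623 + 1327
1623 = 1×1327 + 296
1327 = 4×296 + 143
296 = 2×143 + 10
143 = 14×10 + 3
10 = 3×3 + 1
3 = 3×1 + 0
gcd = 1, so a unique solution mod 17261 exists.
Back-substitute for the Bézout coefficients:
1 = 10 − 3·3
1 = −3·143 + 43·10
1 = 43·296 − 89·143
1 = −89·1327 + 399·296
1 = 399·1623 − 488·1327
1 = −488·7819 + 2351·1623
1 = 2351·17261 − 5190·7819
So 7819·(-5190) ≡ 1 (mod 17261), giving 7819⁻¹ ≡ 12071.
x ≡ 7819⁻¹·2306 ≡ 12071·2306 ≡ 10994 (mod 17261).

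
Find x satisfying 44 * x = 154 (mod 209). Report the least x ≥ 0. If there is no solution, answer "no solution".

13

First find gcd(44, 209):
209 = 4·44 + 33
44 = 1·33 + 11
33 = 3·11 + 0
gcd = 11 and 11 | 154, so solutions exist. Divide through by 11: 4x ≡ 14 (mod 19).
Now find 4⁻¹ mod 19:
19 = 4*4 + 3
4 = 1*3 + 1
3 = 3*1 + 0
Back-substitute:
1 = 4 − 3
1 = −19 + 5·4
So 4⁻¹ ≡ 5 (mod 19).
Then x ≡ 5·14 ≡ 13 (mod 19); the smallest non-negative solution is x = 13.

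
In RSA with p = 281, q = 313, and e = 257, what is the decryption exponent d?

30593

φ(n) = (p−1)(q−1) = 280·312 = 87360.
Need d with 257·d ≡ 1 (mod 87360). Apply the extended Euclidean algorithm:
87360 = 339*257 + 237
257 = 1*237 + 20
237 = 11*20 + 17
20 = 1*17 + 3
17 = 5*3 + 2
3 = 1*2 + 1
2 = 2*1 + 0
Back-substitute:
1 = 3 − 2
1 = −17 + 6·3
1 = 6·20 − 7·17
1 = −7·237 + 83·20
1 = 83·257 − 90·237
1 = −90·87360 + 30593·257
So 257·30593 ≡ 1 (mod 87360), hence d = 30593.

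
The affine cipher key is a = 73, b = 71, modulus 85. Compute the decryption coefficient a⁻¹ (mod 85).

7

Run Euclid on (85, 73):
85 = 1*73 + 12
73 = 6*12 + 1
12 = 12*1 + 0
Since gcd(73, 85) = 1, back-substitute to write 1 as a combination:
1 = 73 − 6·12
1 = −6·85 + 7·73
So 73·7 ≡ 1 (mod 85).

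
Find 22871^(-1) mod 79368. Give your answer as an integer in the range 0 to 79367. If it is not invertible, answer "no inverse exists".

17903

Run Euclid on (79368, 22871):
79368 = 3·22871 + 10755
22871 = 2·10755 + 1361
10755 = 7·1361 + 1228
1361 = 1·1228 + 133
1228 = 9·133 + 31
133 = 4·31 + 9
31 = 3·9 + 4
9 = 2·4 + 1
4 = 4·1 + 0
The gcd is 1. Working backward:
1 = 9 − 2·4
1 = −2·31 + 7·9
1 = 7·133 − 30·31
1 = −30·1228 + 277·133
1 = 277·1361 − 307·1228
1 = −307·10755 + 2426·1361
1 = 2426·22871 − 5159·10755
1 = −5159·79368 + 17903·22871
So 22871·17903 ≡ 1 (mod 79368).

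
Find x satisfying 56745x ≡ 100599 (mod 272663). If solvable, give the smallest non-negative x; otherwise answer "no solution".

155455

First find gcd(56745, 272663):
272663 = 4·56745 + 45683
56745 = 1·45683 + 11062
45683 = 4·11062 + 1435
11062 = 7·1435 + 1017
1435 = 1·1017 + 418
1017 = 2·418 + 181
418 = 2·181 + 56
181 = 3·56 + 13
56 = 4·13 + 4
13 = 3·4 + 1
4 = 4·1 + 0
gcd = 1, so a unique solution mod 272663 exists.
Back-substitute for the Bézout coefficients:
1 = 13 − 3·4
1 = −3·56 + 13·13
1 = 13·181 − 42·56
1 = −42·418 + 97·181
1 = 97·1017 − 236·418
1 = −236·1435 + 333·1017
1 = 333·11062 − 2567·1435
1 = −2567·45683 + 10601·11062
1 = 10601·56745 − 13168·45683
1 = −13168·272663 + 63273·56745
So 56745·(63273) ≡ 1 (mod 272663), giving 56745⁻¹ ≡ 63273.
x ≡ 56745⁻¹·100599 ≡ 63273·100599 ≡ 155455 (mod 272663).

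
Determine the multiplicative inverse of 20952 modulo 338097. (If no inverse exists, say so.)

Compute gcd(20952, 338097):
338097 = 16×20952 + 2865
20952 = 7×2865 + 897
2865 = 3×897 + 174
897 = 5×174 + 27
174 = 6×27 + 12
27 = 2×12 + 3
12 = 4×3 + 0
gcd(20952, 338097) = 3 ≠ 1, so 20952 has no multiplicative inverse modulo 338097.

no inverse exists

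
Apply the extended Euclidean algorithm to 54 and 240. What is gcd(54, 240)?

6

Repeated division:
240 = 4*54 + 24
54 = 2*24 + 6
24 = 4*6 + 0
gcd(54, 240) = 6.
Express as a combination:
6 = 54 − 2·24
6 = −2·240 + 9·54
So 6 = (-2)·240 + (9)·54.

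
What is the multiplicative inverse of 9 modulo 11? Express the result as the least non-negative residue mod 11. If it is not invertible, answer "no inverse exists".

5

gcd(11, 9) by repeated division:
11 = 1×9 + 2
9 = 4×2 + 1
2 = 2×1 + 0
The gcd is 1. Working backward:
1 = 9 − 4·2
1 = −4·11 + 5·9
So 9·5 ≡ 1 (mod 11).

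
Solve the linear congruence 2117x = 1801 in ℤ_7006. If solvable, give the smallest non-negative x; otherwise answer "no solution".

2377

First find gcd(2117, 7006):
7006 = 3*2117 + 655
2117 = 3*655 + 152
655 = 4*152 + 47
152 = 3*47 + 11
47 = 4*11 + 3
11 = 3*3 + 2
3 = 1*2 + 1
2 = 2*1 + 0
gcd = 1, so a unique solution mod 7006 exists.
Back-substitute for the Bézout coefficients:
1 = 3 − 2
1 = −11 + 4·3
1 = 4·47 − 17·11
1 = −17·152 + 55·47
1 = 55·655 − 237·152
1 = −237·2117 + 766·655
1 = 766·7006 − 2535·2117
So 2117·(-2535) ≡ 1 (mod 7006), giving 2117⁻¹ ≡ 4471.
x ≡ 2117⁻¹·1801 ≡ 4471·1801 ≡ 2377 (mod 7006).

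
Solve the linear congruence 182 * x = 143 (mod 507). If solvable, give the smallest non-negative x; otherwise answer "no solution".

First find gcd(182, 507):
507 = 2×182 + 143
182 = 1×143 + 39
143 = 3×39 + 26
39 = 1×26 + 13
26 = 2×13 + 0
gcd = 13 and 13 | 143, so solutions exist. Divide through by 13: 14x ≡ 11 (mod 39).
Now find 14⁻¹ mod 39:
39 = 2×14 + 11
14 = 1×11 + 3
11 = 3×3 + 2
3 = 1×2 + 1
2 = 2×1 + 0
Back-substitute:
1 = 3 − 2
1 = −11 + 4·3
1 = 4·14 − 5·11
1 = −5·39 + 14·14
So 14⁻¹ ≡ 14 (mod 39).
Then x ≡ 14·11 ≡ 37 (mod 39); the smallest non-negative solution is x = 37.

37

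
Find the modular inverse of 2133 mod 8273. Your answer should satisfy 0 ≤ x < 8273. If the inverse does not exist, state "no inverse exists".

7730

Apply the Euclidean algorithm to 8273 and 2133:
8273 = 3·2133 + 1874
2133 = 1·1874 + 259
1874 = 7·259 + 61
259 = 4·61 + 15
61 = 4·15 + 1
15 = 15·1 + 0
The gcd is 1. Working backward:
1 = 61 − 4·15
1 = −4·259 + 17·61
1 = 17·1874 − 123·259
1 = −123·2133 + 140·1874
1 = 140·8273 − 543·2133
So 2133·(-543) ≡ 1 (mod 8273), and -543 ≡ 7730 (mod 8273).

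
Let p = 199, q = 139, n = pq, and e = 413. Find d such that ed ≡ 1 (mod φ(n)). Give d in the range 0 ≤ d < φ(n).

14489

φ(n) = (p−1)(q−1) = 198·138 = 27324.
Need d with 413·d ≡ 1 (mod 27324). Apply the extended Euclidean algorithm:
27324 = 66*413 + 66
413 = 6*66 + 17
66 = 3*17 + 15
17 = 1*15 + 2
15 = 7*2 + 1
2 = 2*1 + 0
Back-substitute:
1 = 15 − 7·2
1 = −7·17 + 8·15
1 = 8·66 − 31·17
1 = −31·413 + 194·66
1 = 194·27324 − 12835·413
So 413·(-12835) ≡ 1 (mod 27324), hence d ≡ -12835 ≡ 14489 (mod 27324).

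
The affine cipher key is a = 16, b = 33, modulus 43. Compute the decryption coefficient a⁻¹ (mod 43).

35

Apply the Euclidean algorithm to 43 and 16:
43 = 2×16 + 11
16 = 1×11 + 5
11 = 2×5 + 1
5 = 5×1 + 0
Since gcd(16, 43) = 1, back-substitute to write 1 as a combination:
1 = 11 − 2·5
1 = −2·16 + 3·11
1 = 3·43 − 8·16
So 16·(-8) ≡ 1 (mod 43), and -8 ≡ 35 (mod 43).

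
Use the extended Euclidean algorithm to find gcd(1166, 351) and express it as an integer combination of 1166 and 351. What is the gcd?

Repeated division:
1166 = 3×351 + 113
351 = 3×113 + 12
113 = 9×12 + 5
12 = 2×5 + 2
5 = 2×2 + 1
2 = 2×1 + 0
gcd(1166, 351) = 1.
Express as a combination:
1 = 5 − 2·2
1 = −2·12 + 5·5
1 = 5·113 − 47·12
1 = −47·351 + 146·113
1 = 146·1166 − 485·351
So 1 = (146)·1166 + (-485)·351.

1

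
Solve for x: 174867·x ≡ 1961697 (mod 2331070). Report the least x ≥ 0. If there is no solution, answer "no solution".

no solution

gcd(174867, 2331070):
2331070 = 13·174867 + 57799
174867 = 3·57799 + 1470
57799 = 39·1470 + 469
1470 = 3·469 + 63
469 = 7·63 + 28
63 = 2·28 + 7
28 = 4·7 + 0
gcd = 7, but 7 ∤ 1961697, so the congruence has no solution.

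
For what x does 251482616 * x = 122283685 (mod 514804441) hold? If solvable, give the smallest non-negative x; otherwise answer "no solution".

185703652

First find gcd(251482616, 514804441):
514804441 = 2×251482616 + 11839209
251482616 = 21×11839209 + 2859227
11839209 = 4×2859227 + 402301
2859227 = 7×402301 + 43120
402301 = 9×43120 + 14221
43120 = 3×14221 + 457
14221 = 31×457 + 54
457 = 8×54 + 25
54 = 2×25 + 4
25 = 6×4 + 1
4 = 4×1 + 0
gcd = 1, so a unique solution mod 514804441 exists.
Back-substitute for the Bézout coefficients:
1 = 25 − 6·4
1 = −6·54 + 13·25
1 = 13·457 − 110·54
1 = −110·14221 + 3423·457
1 = 3423·43120 − 10379·14221
1 = −10379·402301 + 96834·43120
1 = 96834·2859227 − 688217·402301
1 = −688217·11839209 + 2849702·2859227
1 = 2849702·251482616 − 60531959·11839209
1 = −60531959·514804441 + 123913620·251482616
So 251482616·(123913620) ≡ 1 (mod 514804441), giving 251482616⁻¹ ≡ 123913620.
x ≡ 251482616⁻¹·122283685 ≡ 123913620·122283685 ≡ 185703652 (mod 514804441).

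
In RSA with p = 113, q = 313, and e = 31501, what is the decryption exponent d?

30661

φ(n) = (p−1)(q−1) = 112·312 = 34944.
Need d with 31501·d ≡ 1 (mod 34944). Apply the extended Euclidean algorithm:
34944 = 1*31501 + 3443
31501 = 9*3443 + 514
3443 = 6*514 + 359
514 = 1*359 + 155
359 = 2*155 + 49
155 = 3*49 + 8
49 = 6*8 + 1
8 = 8*1 + 0
Back-substitute:
1 = 49 − 6·8
1 = −6·155 + 19·49
1 = 19·359 − 44·155
1 = −44·514 + 63·359
1 = 63·3443 − 422·514
1 = −422·31501 + 3861·3443
1 = 3861·34944 − 4283·31501
So 31501·(-4283) ≡ 1 (mod 34944), hence d ≡ -4283 ≡ 30661 (mod 34944).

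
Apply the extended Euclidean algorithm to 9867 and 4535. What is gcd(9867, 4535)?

1

Repeated division:
9867 = 2×4535 + 797
4535 = 5×797 + 550
797 = 1×550 + 247
550 = 2×247 + 56
247 = 4×56 + 23
56 = 2×23 + 10
23 = 2×10 + 3
10 = 3×3 + 1
3 = 3×1 + 0
gcd(9867, 4535) = 1.
Express as a combination:
1 = 10 − 3·3
1 = −3·23 + 7·10
1 = 7·56 − 17·23
1 = −17·247 + 75·56
1 = 75·550 − 167·247
1 = −167·797 + 242·550
1 = 242·4535 − 1377·797
1 = −1377·9867 + 2996·4535
So 1 = (-1377)·9867 + (2996)·4535.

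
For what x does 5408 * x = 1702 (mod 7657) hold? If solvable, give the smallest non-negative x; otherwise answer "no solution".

no solution

gcd(5408, 7657):
7657 = 1×5408 + 2249
5408 = 2×2249 + 910
2249 = 2×910 + 429
910 = 2×429 + 52
429 = 8×52 + 13
52 = 4×13 + 0
gcd = 13, but 13 ∤ 1702, so the congruence has no solution.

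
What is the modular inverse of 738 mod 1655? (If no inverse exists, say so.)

527

Run Euclid on (1655, 738):
1655 = 2·738 + 179
738 = 4·179 + 22
179 = 8·22 + 3
22 = 7·3 + 1
3 = 3·1 + 0
The gcd is 1. Working backward:
1 = 22 − 7·3
1 = −7·179 + 57·22
1 = 57·738 − 235·179
1 = −235·1655 + 527·738
So 738·527 ≡ 1 (mod 1655).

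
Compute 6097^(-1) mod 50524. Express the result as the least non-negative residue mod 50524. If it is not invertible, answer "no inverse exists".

15637

Run Euclid on (50524, 6097):
50524 = 8×6097 + 1748
6097 = 3×1748 + 853
1748 = 2×853 + 42
853 = 20×42 + 13
42 = 3×13 + 3
13 = 4×3 + 1
3 = 3×1 + 0
The gcd is 1. Working backward:
1 = 13 − 4·3
1 = −4·42 + 13·13
1 = 13·853 − 264·42
1 = −264·1748 + 541·853
1 = 541·6097 − 1887·1748
1 = −1887·50524 + 15637·6097
So 6097·15637 ≡ 1 (mod 50524).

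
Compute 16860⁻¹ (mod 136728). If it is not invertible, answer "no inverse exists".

no inverse exists

Euclidean algorithm on 136728, 16860:
136728 = 8*16860 + 1848
16860 = 9*1848 + 228
1848 = 8*228 + 24
228 = 9*24 + 12
24 = 2*12 + 0
gcd(16860, 136728) = 12 ≠ 1, so 16860 has no multiplicative inverse modulo 136728.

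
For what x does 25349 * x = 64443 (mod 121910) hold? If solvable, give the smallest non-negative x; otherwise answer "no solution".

73137

First find gcd(25349, 121910):
121910 = 4*25349 + 20514
25349 = 1*20514 + 4835
20514 = 4*4835 + 1174
4835 = 4*1174 + 139
1174 = 8*139 + 62
139 = 2*62 + 15
62 = 4*15 + 2
15 = 7*2 + 1
2 = 2*1 + 0
gcd = 1, so a unique solution mod 121910 exists.
Back-substitute for the Bézout coefficients:
1 = 15 − 7·2
1 = −7·62 + 29·15
1 = 29·139 − 65·62
1 = −65·1174 + 549·139
1 = 549·4835 − 2261·1174
1 = −2261·20514 + 9593·4835
1 = 9593·25349 − 11854·20514
1 = −11854·121910 + 57009·25349
So 25349·(57009) ≡ 1 (mod 121910), giving 25349⁻¹ ≡ 57009.
x ≡ 25349⁻¹·64443 ≡ 57009·64443 ≡ 73137 (mod 121910).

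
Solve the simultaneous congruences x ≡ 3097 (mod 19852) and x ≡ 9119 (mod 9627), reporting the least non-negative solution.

64760321

Write x = 3097 + 19852·k. Then 19852·k ≡ 9119 − 3097 ≡ 6022 (mod 9627).
Need 19852⁻¹ mod 9627. Extended Euclid on (9627, 598):
9627 = 16*598 + 59
598 = 10*59 + 8
59 = 7*8 + 3
8 = 2*3 + 2
3 = 1*2 + 1
2 = 2*1 + 0
Back-substitute:
1 = 3 − 2
1 = −8 + 3·3
1 = 3·59 − 22·8
1 = −22·598 + 223·59
1 = 223·9627 − 3590·598
19852⁻¹ ≡ 6037 (mod 9627), so k ≡ 6037·6022 ≡ 3262 (mod 9627).
x = 3097 + 19852·3262 = 64760321.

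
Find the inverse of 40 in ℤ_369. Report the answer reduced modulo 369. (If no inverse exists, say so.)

286

Apply the Euclidean algorithm to 369 and 40:
369 = 9*40 + 9
40 = 4*9 + 4
9 = 2*4 + 1
4 = 4*1 + 0
gcd = 1, so the inverse exists. Back-substitute:
1 = 9 − 2·4
1 = −2·40 + 9·9
1 = 9·369 − 83·40
Hence 40⁻¹ ≡ -83 ≡ 286 (mod 369).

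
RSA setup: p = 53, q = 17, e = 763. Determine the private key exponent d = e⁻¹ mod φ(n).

φ(n) = (p−1)(q−1) = 52·16 = 832.
Need d with 763·d ≡ 1 (mod 832). Apply the extended Euclidean algorithm:
832 = 1·763 + 69
763 = 11·69 + 4
69 = 17·4 + 1
4 = 4·1 + 0
Back-substitute:
1 = 69 − 17·4
1 = −17·763 + 188·69
1 = 188·832 − 205·763
So 763·(-205) ≡ 1 (mod 832), hence d ≡ -205 ≡ 627 (mod 832).

627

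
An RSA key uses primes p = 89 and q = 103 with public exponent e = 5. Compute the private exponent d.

7181

φ(n) = (p−1)(q−1) = 88·102 = 8976.
Need d with 5·d ≡ 1 (mod 8976). Apply the extended Euclidean algorithm:
8976 = 1795·5 + 1
5 = 5·1 + 0
Back-substitute:
1 = 8976 − 1795·5
So 5·(-1795) ≡ 1 (mod 8976), hence d ≡ -1795 ≡ 7181 (mod 8976).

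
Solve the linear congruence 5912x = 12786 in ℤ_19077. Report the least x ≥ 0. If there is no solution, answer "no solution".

First find gcd(5912, 19077):
19077 = 3·5912 + 1341
5912 = 4·1341 + 548
1341 = 2·548 + 245
548 = 2·245 + 58
245 = 4·58 + 13
58 = 4·13 + 6
13 = 2·6 + 1
6 = 6·1 + 0
gcd = 1, so a unique solution mod 19077 exists.
Back-substitute for the Bézout coefficients:
1 = 13 − 2·6
1 = −2·58 + 9·13
1 = 9·245 − 38·58
1 = −38·548 + 85·245
1 = 85·1341 − 208·548
1 = −208·5912 + 917·1341
1 = 917·19077 − 2959·5912
So 5912·(-2959) ≡ 1 (mod 19077), giving 5912⁻¹ ≡ 16118.
x ≡ 5912⁻¹·12786 ≡ 16118·12786 ≡ 14994 (mod 19077).

14994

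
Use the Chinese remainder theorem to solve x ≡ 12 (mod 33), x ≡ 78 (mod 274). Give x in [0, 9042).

Write x = 12 + 33·k. Then 33·k ≡ 78 − 12 ≡ 66 (mod 274).
Need 33⁻¹ mod 274. Extended Euclid on (274, 33):
274 = 8·33 + 10
33 = 3·10 + 3
10 = 3·3 + 1
3 = 3·1 + 0
Back-substitute:
1 = 10 − 3·3
1 = −3·33 + 10·10
1 = 10·274 − 83·33
33⁻¹ ≡ 191 (mod 274), so k ≡ 191·66 ≡ 2 (mod 274).
x = 12 + 33·2 = 78.

78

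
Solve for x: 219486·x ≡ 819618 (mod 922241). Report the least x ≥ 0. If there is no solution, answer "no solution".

First find gcd(219486, 922241):
922241 = 4×219486 + 44297
219486 = 4×44297 + 42298
44297 = 1×42298 + 1999
42298 = 21×1999 + 319
1999 = 6×319 + 85
319 = 3×85 + 64
85 = 1×64 + 21
64 = 3×21 + 1
21 = 21×1 + 0
gcd = 1, so a unique solution mod 922241 exists.
Back-substitute for the Bézout coefficients:
1 = 64 − 3·21
1 = −3·85 + 4·64
1 = 4·319 − 15·85
1 = −15·1999 + 94·319
1 = 94·42298 − 1989·1999
1 = −1989·44297 + 2083·42298
1 = 2083·219486 − 10321·44297
1 = −10321·922241 + 43367·219486
So 219486·(43367) ≡ 1 (mod 922241), giving 219486⁻¹ ≡ 43367.
x ≡ 219486⁻¹·819618 ≡ 43367·819618 ≡ 283425 (mod 922241).

283425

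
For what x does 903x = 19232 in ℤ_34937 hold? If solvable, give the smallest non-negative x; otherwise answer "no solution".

no solution

gcd(903, 34937):
34937 = 38×903 + 623
903 = 1×623 + 280
623 = 2×280 + 63
280 = 4×63 + 28
63 = 2×28 + 7
28 = 4×7 + 0
gcd = 7, but 7 ∤ 19232, so the congruence has no solution.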